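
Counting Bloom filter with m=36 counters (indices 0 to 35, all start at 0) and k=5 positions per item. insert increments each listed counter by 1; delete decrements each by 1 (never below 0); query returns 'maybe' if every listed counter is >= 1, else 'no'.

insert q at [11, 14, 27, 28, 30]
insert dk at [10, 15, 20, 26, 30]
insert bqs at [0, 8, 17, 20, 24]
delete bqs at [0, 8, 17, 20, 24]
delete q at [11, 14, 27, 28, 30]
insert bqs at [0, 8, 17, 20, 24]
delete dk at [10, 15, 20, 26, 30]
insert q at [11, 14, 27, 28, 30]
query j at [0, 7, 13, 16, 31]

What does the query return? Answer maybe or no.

Step 1: insert q at [11, 14, 27, 28, 30] -> counters=[0,0,0,0,0,0,0,0,0,0,0,1,0,0,1,0,0,0,0,0,0,0,0,0,0,0,0,1,1,0,1,0,0,0,0,0]
Step 2: insert dk at [10, 15, 20, 26, 30] -> counters=[0,0,0,0,0,0,0,0,0,0,1,1,0,0,1,1,0,0,0,0,1,0,0,0,0,0,1,1,1,0,2,0,0,0,0,0]
Step 3: insert bqs at [0, 8, 17, 20, 24] -> counters=[1,0,0,0,0,0,0,0,1,0,1,1,0,0,1,1,0,1,0,0,2,0,0,0,1,0,1,1,1,0,2,0,0,0,0,0]
Step 4: delete bqs at [0, 8, 17, 20, 24] -> counters=[0,0,0,0,0,0,0,0,0,0,1,1,0,0,1,1,0,0,0,0,1,0,0,0,0,0,1,1,1,0,2,0,0,0,0,0]
Step 5: delete q at [11, 14, 27, 28, 30] -> counters=[0,0,0,0,0,0,0,0,0,0,1,0,0,0,0,1,0,0,0,0,1,0,0,0,0,0,1,0,0,0,1,0,0,0,0,0]
Step 6: insert bqs at [0, 8, 17, 20, 24] -> counters=[1,0,0,0,0,0,0,0,1,0,1,0,0,0,0,1,0,1,0,0,2,0,0,0,1,0,1,0,0,0,1,0,0,0,0,0]
Step 7: delete dk at [10, 15, 20, 26, 30] -> counters=[1,0,0,0,0,0,0,0,1,0,0,0,0,0,0,0,0,1,0,0,1,0,0,0,1,0,0,0,0,0,0,0,0,0,0,0]
Step 8: insert q at [11, 14, 27, 28, 30] -> counters=[1,0,0,0,0,0,0,0,1,0,0,1,0,0,1,0,0,1,0,0,1,0,0,0,1,0,0,1,1,0,1,0,0,0,0,0]
Query j: check counters[0]=1 counters[7]=0 counters[13]=0 counters[16]=0 counters[31]=0 -> no

Answer: no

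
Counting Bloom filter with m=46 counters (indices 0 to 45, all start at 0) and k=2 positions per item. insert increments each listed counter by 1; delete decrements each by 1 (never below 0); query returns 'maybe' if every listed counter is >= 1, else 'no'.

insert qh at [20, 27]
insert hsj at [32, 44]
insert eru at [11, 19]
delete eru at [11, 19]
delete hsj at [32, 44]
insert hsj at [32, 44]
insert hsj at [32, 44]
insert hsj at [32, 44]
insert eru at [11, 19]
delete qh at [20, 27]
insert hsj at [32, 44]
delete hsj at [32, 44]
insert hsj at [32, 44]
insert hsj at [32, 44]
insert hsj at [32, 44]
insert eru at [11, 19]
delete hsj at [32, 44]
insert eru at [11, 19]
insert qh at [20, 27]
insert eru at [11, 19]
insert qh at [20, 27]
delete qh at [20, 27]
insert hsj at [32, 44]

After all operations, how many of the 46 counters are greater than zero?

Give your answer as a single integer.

Step 1: insert qh at [20, 27] -> counters=[0,0,0,0,0,0,0,0,0,0,0,0,0,0,0,0,0,0,0,0,1,0,0,0,0,0,0,1,0,0,0,0,0,0,0,0,0,0,0,0,0,0,0,0,0,0]
Step 2: insert hsj at [32, 44] -> counters=[0,0,0,0,0,0,0,0,0,0,0,0,0,0,0,0,0,0,0,0,1,0,0,0,0,0,0,1,0,0,0,0,1,0,0,0,0,0,0,0,0,0,0,0,1,0]
Step 3: insert eru at [11, 19] -> counters=[0,0,0,0,0,0,0,0,0,0,0,1,0,0,0,0,0,0,0,1,1,0,0,0,0,0,0,1,0,0,0,0,1,0,0,0,0,0,0,0,0,0,0,0,1,0]
Step 4: delete eru at [11, 19] -> counters=[0,0,0,0,0,0,0,0,0,0,0,0,0,0,0,0,0,0,0,0,1,0,0,0,0,0,0,1,0,0,0,0,1,0,0,0,0,0,0,0,0,0,0,0,1,0]
Step 5: delete hsj at [32, 44] -> counters=[0,0,0,0,0,0,0,0,0,0,0,0,0,0,0,0,0,0,0,0,1,0,0,0,0,0,0,1,0,0,0,0,0,0,0,0,0,0,0,0,0,0,0,0,0,0]
Step 6: insert hsj at [32, 44] -> counters=[0,0,0,0,0,0,0,0,0,0,0,0,0,0,0,0,0,0,0,0,1,0,0,0,0,0,0,1,0,0,0,0,1,0,0,0,0,0,0,0,0,0,0,0,1,0]
Step 7: insert hsj at [32, 44] -> counters=[0,0,0,0,0,0,0,0,0,0,0,0,0,0,0,0,0,0,0,0,1,0,0,0,0,0,0,1,0,0,0,0,2,0,0,0,0,0,0,0,0,0,0,0,2,0]
Step 8: insert hsj at [32, 44] -> counters=[0,0,0,0,0,0,0,0,0,0,0,0,0,0,0,0,0,0,0,0,1,0,0,0,0,0,0,1,0,0,0,0,3,0,0,0,0,0,0,0,0,0,0,0,3,0]
Step 9: insert eru at [11, 19] -> counters=[0,0,0,0,0,0,0,0,0,0,0,1,0,0,0,0,0,0,0,1,1,0,0,0,0,0,0,1,0,0,0,0,3,0,0,0,0,0,0,0,0,0,0,0,3,0]
Step 10: delete qh at [20, 27] -> counters=[0,0,0,0,0,0,0,0,0,0,0,1,0,0,0,0,0,0,0,1,0,0,0,0,0,0,0,0,0,0,0,0,3,0,0,0,0,0,0,0,0,0,0,0,3,0]
Step 11: insert hsj at [32, 44] -> counters=[0,0,0,0,0,0,0,0,0,0,0,1,0,0,0,0,0,0,0,1,0,0,0,0,0,0,0,0,0,0,0,0,4,0,0,0,0,0,0,0,0,0,0,0,4,0]
Step 12: delete hsj at [32, 44] -> counters=[0,0,0,0,0,0,0,0,0,0,0,1,0,0,0,0,0,0,0,1,0,0,0,0,0,0,0,0,0,0,0,0,3,0,0,0,0,0,0,0,0,0,0,0,3,0]
Step 13: insert hsj at [32, 44] -> counters=[0,0,0,0,0,0,0,0,0,0,0,1,0,0,0,0,0,0,0,1,0,0,0,0,0,0,0,0,0,0,0,0,4,0,0,0,0,0,0,0,0,0,0,0,4,0]
Step 14: insert hsj at [32, 44] -> counters=[0,0,0,0,0,0,0,0,0,0,0,1,0,0,0,0,0,0,0,1,0,0,0,0,0,0,0,0,0,0,0,0,5,0,0,0,0,0,0,0,0,0,0,0,5,0]
Step 15: insert hsj at [32, 44] -> counters=[0,0,0,0,0,0,0,0,0,0,0,1,0,0,0,0,0,0,0,1,0,0,0,0,0,0,0,0,0,0,0,0,6,0,0,0,0,0,0,0,0,0,0,0,6,0]
Step 16: insert eru at [11, 19] -> counters=[0,0,0,0,0,0,0,0,0,0,0,2,0,0,0,0,0,0,0,2,0,0,0,0,0,0,0,0,0,0,0,0,6,0,0,0,0,0,0,0,0,0,0,0,6,0]
Step 17: delete hsj at [32, 44] -> counters=[0,0,0,0,0,0,0,0,0,0,0,2,0,0,0,0,0,0,0,2,0,0,0,0,0,0,0,0,0,0,0,0,5,0,0,0,0,0,0,0,0,0,0,0,5,0]
Step 18: insert eru at [11, 19] -> counters=[0,0,0,0,0,0,0,0,0,0,0,3,0,0,0,0,0,0,0,3,0,0,0,0,0,0,0,0,0,0,0,0,5,0,0,0,0,0,0,0,0,0,0,0,5,0]
Step 19: insert qh at [20, 27] -> counters=[0,0,0,0,0,0,0,0,0,0,0,3,0,0,0,0,0,0,0,3,1,0,0,0,0,0,0,1,0,0,0,0,5,0,0,0,0,0,0,0,0,0,0,0,5,0]
Step 20: insert eru at [11, 19] -> counters=[0,0,0,0,0,0,0,0,0,0,0,4,0,0,0,0,0,0,0,4,1,0,0,0,0,0,0,1,0,0,0,0,5,0,0,0,0,0,0,0,0,0,0,0,5,0]
Step 21: insert qh at [20, 27] -> counters=[0,0,0,0,0,0,0,0,0,0,0,4,0,0,0,0,0,0,0,4,2,0,0,0,0,0,0,2,0,0,0,0,5,0,0,0,0,0,0,0,0,0,0,0,5,0]
Step 22: delete qh at [20, 27] -> counters=[0,0,0,0,0,0,0,0,0,0,0,4,0,0,0,0,0,0,0,4,1,0,0,0,0,0,0,1,0,0,0,0,5,0,0,0,0,0,0,0,0,0,0,0,5,0]
Step 23: insert hsj at [32, 44] -> counters=[0,0,0,0,0,0,0,0,0,0,0,4,0,0,0,0,0,0,0,4,1,0,0,0,0,0,0,1,0,0,0,0,6,0,0,0,0,0,0,0,0,0,0,0,6,0]
Final counters=[0,0,0,0,0,0,0,0,0,0,0,4,0,0,0,0,0,0,0,4,1,0,0,0,0,0,0,1,0,0,0,0,6,0,0,0,0,0,0,0,0,0,0,0,6,0] -> 6 nonzero

Answer: 6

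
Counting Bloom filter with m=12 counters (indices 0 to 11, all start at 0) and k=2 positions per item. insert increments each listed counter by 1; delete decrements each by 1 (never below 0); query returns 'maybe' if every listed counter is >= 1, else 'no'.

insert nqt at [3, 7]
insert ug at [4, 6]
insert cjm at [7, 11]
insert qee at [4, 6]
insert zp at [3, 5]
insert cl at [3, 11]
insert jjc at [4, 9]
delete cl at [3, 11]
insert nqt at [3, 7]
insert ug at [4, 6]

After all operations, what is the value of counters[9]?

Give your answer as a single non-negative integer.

Answer: 1

Derivation:
Step 1: insert nqt at [3, 7] -> counters=[0,0,0,1,0,0,0,1,0,0,0,0]
Step 2: insert ug at [4, 6] -> counters=[0,0,0,1,1,0,1,1,0,0,0,0]
Step 3: insert cjm at [7, 11] -> counters=[0,0,0,1,1,0,1,2,0,0,0,1]
Step 4: insert qee at [4, 6] -> counters=[0,0,0,1,2,0,2,2,0,0,0,1]
Step 5: insert zp at [3, 5] -> counters=[0,0,0,2,2,1,2,2,0,0,0,1]
Step 6: insert cl at [3, 11] -> counters=[0,0,0,3,2,1,2,2,0,0,0,2]
Step 7: insert jjc at [4, 9] -> counters=[0,0,0,3,3,1,2,2,0,1,0,2]
Step 8: delete cl at [3, 11] -> counters=[0,0,0,2,3,1,2,2,0,1,0,1]
Step 9: insert nqt at [3, 7] -> counters=[0,0,0,3,3,1,2,3,0,1,0,1]
Step 10: insert ug at [4, 6] -> counters=[0,0,0,3,4,1,3,3,0,1,0,1]
Final counters=[0,0,0,3,4,1,3,3,0,1,0,1] -> counters[9]=1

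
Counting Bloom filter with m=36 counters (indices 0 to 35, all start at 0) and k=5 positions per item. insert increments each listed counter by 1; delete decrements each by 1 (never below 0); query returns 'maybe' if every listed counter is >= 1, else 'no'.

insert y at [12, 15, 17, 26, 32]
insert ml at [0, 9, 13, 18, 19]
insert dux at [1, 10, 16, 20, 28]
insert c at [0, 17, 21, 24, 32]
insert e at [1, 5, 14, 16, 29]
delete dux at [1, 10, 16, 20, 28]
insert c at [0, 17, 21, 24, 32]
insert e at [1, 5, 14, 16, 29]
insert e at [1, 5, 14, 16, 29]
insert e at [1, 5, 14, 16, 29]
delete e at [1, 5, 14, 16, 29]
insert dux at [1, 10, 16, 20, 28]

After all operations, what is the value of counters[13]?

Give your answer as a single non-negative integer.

Answer: 1

Derivation:
Step 1: insert y at [12, 15, 17, 26, 32] -> counters=[0,0,0,0,0,0,0,0,0,0,0,0,1,0,0,1,0,1,0,0,0,0,0,0,0,0,1,0,0,0,0,0,1,0,0,0]
Step 2: insert ml at [0, 9, 13, 18, 19] -> counters=[1,0,0,0,0,0,0,0,0,1,0,0,1,1,0,1,0,1,1,1,0,0,0,0,0,0,1,0,0,0,0,0,1,0,0,0]
Step 3: insert dux at [1, 10, 16, 20, 28] -> counters=[1,1,0,0,0,0,0,0,0,1,1,0,1,1,0,1,1,1,1,1,1,0,0,0,0,0,1,0,1,0,0,0,1,0,0,0]
Step 4: insert c at [0, 17, 21, 24, 32] -> counters=[2,1,0,0,0,0,0,0,0,1,1,0,1,1,0,1,1,2,1,1,1,1,0,0,1,0,1,0,1,0,0,0,2,0,0,0]
Step 5: insert e at [1, 5, 14, 16, 29] -> counters=[2,2,0,0,0,1,0,0,0,1,1,0,1,1,1,1,2,2,1,1,1,1,0,0,1,0,1,0,1,1,0,0,2,0,0,0]
Step 6: delete dux at [1, 10, 16, 20, 28] -> counters=[2,1,0,0,0,1,0,0,0,1,0,0,1,1,1,1,1,2,1,1,0,1,0,0,1,0,1,0,0,1,0,0,2,0,0,0]
Step 7: insert c at [0, 17, 21, 24, 32] -> counters=[3,1,0,0,0,1,0,0,0,1,0,0,1,1,1,1,1,3,1,1,0,2,0,0,2,0,1,0,0,1,0,0,3,0,0,0]
Step 8: insert e at [1, 5, 14, 16, 29] -> counters=[3,2,0,0,0,2,0,0,0,1,0,0,1,1,2,1,2,3,1,1,0,2,0,0,2,0,1,0,0,2,0,0,3,0,0,0]
Step 9: insert e at [1, 5, 14, 16, 29] -> counters=[3,3,0,0,0,3,0,0,0,1,0,0,1,1,3,1,3,3,1,1,0,2,0,0,2,0,1,0,0,3,0,0,3,0,0,0]
Step 10: insert e at [1, 5, 14, 16, 29] -> counters=[3,4,0,0,0,4,0,0,0,1,0,0,1,1,4,1,4,3,1,1,0,2,0,0,2,0,1,0,0,4,0,0,3,0,0,0]
Step 11: delete e at [1, 5, 14, 16, 29] -> counters=[3,3,0,0,0,3,0,0,0,1,0,0,1,1,3,1,3,3,1,1,0,2,0,0,2,0,1,0,0,3,0,0,3,0,0,0]
Step 12: insert dux at [1, 10, 16, 20, 28] -> counters=[3,4,0,0,0,3,0,0,0,1,1,0,1,1,3,1,4,3,1,1,1,2,0,0,2,0,1,0,1,3,0,0,3,0,0,0]
Final counters=[3,4,0,0,0,3,0,0,0,1,1,0,1,1,3,1,4,3,1,1,1,2,0,0,2,0,1,0,1,3,0,0,3,0,0,0] -> counters[13]=1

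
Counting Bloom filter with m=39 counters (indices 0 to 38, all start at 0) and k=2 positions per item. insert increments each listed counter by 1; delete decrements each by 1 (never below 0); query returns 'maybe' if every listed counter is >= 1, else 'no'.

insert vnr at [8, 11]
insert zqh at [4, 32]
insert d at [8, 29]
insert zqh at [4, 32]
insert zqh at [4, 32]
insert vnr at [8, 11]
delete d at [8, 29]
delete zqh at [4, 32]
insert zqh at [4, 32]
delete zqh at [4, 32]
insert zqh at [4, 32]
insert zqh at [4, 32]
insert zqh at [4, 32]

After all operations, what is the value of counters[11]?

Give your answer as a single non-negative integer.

Answer: 2

Derivation:
Step 1: insert vnr at [8, 11] -> counters=[0,0,0,0,0,0,0,0,1,0,0,1,0,0,0,0,0,0,0,0,0,0,0,0,0,0,0,0,0,0,0,0,0,0,0,0,0,0,0]
Step 2: insert zqh at [4, 32] -> counters=[0,0,0,0,1,0,0,0,1,0,0,1,0,0,0,0,0,0,0,0,0,0,0,0,0,0,0,0,0,0,0,0,1,0,0,0,0,0,0]
Step 3: insert d at [8, 29] -> counters=[0,0,0,0,1,0,0,0,2,0,0,1,0,0,0,0,0,0,0,0,0,0,0,0,0,0,0,0,0,1,0,0,1,0,0,0,0,0,0]
Step 4: insert zqh at [4, 32] -> counters=[0,0,0,0,2,0,0,0,2,0,0,1,0,0,0,0,0,0,0,0,0,0,0,0,0,0,0,0,0,1,0,0,2,0,0,0,0,0,0]
Step 5: insert zqh at [4, 32] -> counters=[0,0,0,0,3,0,0,0,2,0,0,1,0,0,0,0,0,0,0,0,0,0,0,0,0,0,0,0,0,1,0,0,3,0,0,0,0,0,0]
Step 6: insert vnr at [8, 11] -> counters=[0,0,0,0,3,0,0,0,3,0,0,2,0,0,0,0,0,0,0,0,0,0,0,0,0,0,0,0,0,1,0,0,3,0,0,0,0,0,0]
Step 7: delete d at [8, 29] -> counters=[0,0,0,0,3,0,0,0,2,0,0,2,0,0,0,0,0,0,0,0,0,0,0,0,0,0,0,0,0,0,0,0,3,0,0,0,0,0,0]
Step 8: delete zqh at [4, 32] -> counters=[0,0,0,0,2,0,0,0,2,0,0,2,0,0,0,0,0,0,0,0,0,0,0,0,0,0,0,0,0,0,0,0,2,0,0,0,0,0,0]
Step 9: insert zqh at [4, 32] -> counters=[0,0,0,0,3,0,0,0,2,0,0,2,0,0,0,0,0,0,0,0,0,0,0,0,0,0,0,0,0,0,0,0,3,0,0,0,0,0,0]
Step 10: delete zqh at [4, 32] -> counters=[0,0,0,0,2,0,0,0,2,0,0,2,0,0,0,0,0,0,0,0,0,0,0,0,0,0,0,0,0,0,0,0,2,0,0,0,0,0,0]
Step 11: insert zqh at [4, 32] -> counters=[0,0,0,0,3,0,0,0,2,0,0,2,0,0,0,0,0,0,0,0,0,0,0,0,0,0,0,0,0,0,0,0,3,0,0,0,0,0,0]
Step 12: insert zqh at [4, 32] -> counters=[0,0,0,0,4,0,0,0,2,0,0,2,0,0,0,0,0,0,0,0,0,0,0,0,0,0,0,0,0,0,0,0,4,0,0,0,0,0,0]
Step 13: insert zqh at [4, 32] -> counters=[0,0,0,0,5,0,0,0,2,0,0,2,0,0,0,0,0,0,0,0,0,0,0,0,0,0,0,0,0,0,0,0,5,0,0,0,0,0,0]
Final counters=[0,0,0,0,5,0,0,0,2,0,0,2,0,0,0,0,0,0,0,0,0,0,0,0,0,0,0,0,0,0,0,0,5,0,0,0,0,0,0] -> counters[11]=2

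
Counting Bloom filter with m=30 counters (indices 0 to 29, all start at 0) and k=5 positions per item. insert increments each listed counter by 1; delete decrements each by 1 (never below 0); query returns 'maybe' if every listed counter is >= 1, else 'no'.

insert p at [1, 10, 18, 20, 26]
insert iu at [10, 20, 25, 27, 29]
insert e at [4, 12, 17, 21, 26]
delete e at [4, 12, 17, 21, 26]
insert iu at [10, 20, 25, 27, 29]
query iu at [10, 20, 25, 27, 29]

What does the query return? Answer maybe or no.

Step 1: insert p at [1, 10, 18, 20, 26] -> counters=[0,1,0,0,0,0,0,0,0,0,1,0,0,0,0,0,0,0,1,0,1,0,0,0,0,0,1,0,0,0]
Step 2: insert iu at [10, 20, 25, 27, 29] -> counters=[0,1,0,0,0,0,0,0,0,0,2,0,0,0,0,0,0,0,1,0,2,0,0,0,0,1,1,1,0,1]
Step 3: insert e at [4, 12, 17, 21, 26] -> counters=[0,1,0,0,1,0,0,0,0,0,2,0,1,0,0,0,0,1,1,0,2,1,0,0,0,1,2,1,0,1]
Step 4: delete e at [4, 12, 17, 21, 26] -> counters=[0,1,0,0,0,0,0,0,0,0,2,0,0,0,0,0,0,0,1,0,2,0,0,0,0,1,1,1,0,1]
Step 5: insert iu at [10, 20, 25, 27, 29] -> counters=[0,1,0,0,0,0,0,0,0,0,3,0,0,0,0,0,0,0,1,0,3,0,0,0,0,2,1,2,0,2]
Query iu: check counters[10]=3 counters[20]=3 counters[25]=2 counters[27]=2 counters[29]=2 -> maybe

Answer: maybe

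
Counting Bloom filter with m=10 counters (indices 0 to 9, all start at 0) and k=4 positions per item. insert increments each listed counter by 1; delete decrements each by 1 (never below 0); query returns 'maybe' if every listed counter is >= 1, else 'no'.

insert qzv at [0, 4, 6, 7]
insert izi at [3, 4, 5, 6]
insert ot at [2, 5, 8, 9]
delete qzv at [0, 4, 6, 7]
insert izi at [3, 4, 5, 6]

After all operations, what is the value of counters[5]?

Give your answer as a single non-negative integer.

Answer: 3

Derivation:
Step 1: insert qzv at [0, 4, 6, 7] -> counters=[1,0,0,0,1,0,1,1,0,0]
Step 2: insert izi at [3, 4, 5, 6] -> counters=[1,0,0,1,2,1,2,1,0,0]
Step 3: insert ot at [2, 5, 8, 9] -> counters=[1,0,1,1,2,2,2,1,1,1]
Step 4: delete qzv at [0, 4, 6, 7] -> counters=[0,0,1,1,1,2,1,0,1,1]
Step 5: insert izi at [3, 4, 5, 6] -> counters=[0,0,1,2,2,3,2,0,1,1]
Final counters=[0,0,1,2,2,3,2,0,1,1] -> counters[5]=3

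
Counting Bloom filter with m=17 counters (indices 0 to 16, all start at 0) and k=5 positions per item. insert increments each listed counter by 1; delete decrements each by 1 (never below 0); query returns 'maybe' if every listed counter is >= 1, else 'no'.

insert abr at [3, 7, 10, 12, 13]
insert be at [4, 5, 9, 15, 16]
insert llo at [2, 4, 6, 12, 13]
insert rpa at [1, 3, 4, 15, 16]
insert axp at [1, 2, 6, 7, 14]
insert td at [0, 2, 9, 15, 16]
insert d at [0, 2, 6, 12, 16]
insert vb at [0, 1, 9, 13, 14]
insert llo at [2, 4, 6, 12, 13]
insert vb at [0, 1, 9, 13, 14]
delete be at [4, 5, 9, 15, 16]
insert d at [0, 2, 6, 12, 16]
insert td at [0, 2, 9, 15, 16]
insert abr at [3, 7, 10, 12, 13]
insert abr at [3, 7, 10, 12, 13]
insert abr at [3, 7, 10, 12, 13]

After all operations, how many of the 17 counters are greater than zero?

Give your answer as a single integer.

Step 1: insert abr at [3, 7, 10, 12, 13] -> counters=[0,0,0,1,0,0,0,1,0,0,1,0,1,1,0,0,0]
Step 2: insert be at [4, 5, 9, 15, 16] -> counters=[0,0,0,1,1,1,0,1,0,1,1,0,1,1,0,1,1]
Step 3: insert llo at [2, 4, 6, 12, 13] -> counters=[0,0,1,1,2,1,1,1,0,1,1,0,2,2,0,1,1]
Step 4: insert rpa at [1, 3, 4, 15, 16] -> counters=[0,1,1,2,3,1,1,1,0,1,1,0,2,2,0,2,2]
Step 5: insert axp at [1, 2, 6, 7, 14] -> counters=[0,2,2,2,3,1,2,2,0,1,1,0,2,2,1,2,2]
Step 6: insert td at [0, 2, 9, 15, 16] -> counters=[1,2,3,2,3,1,2,2,0,2,1,0,2,2,1,3,3]
Step 7: insert d at [0, 2, 6, 12, 16] -> counters=[2,2,4,2,3,1,3,2,0,2,1,0,3,2,1,3,4]
Step 8: insert vb at [0, 1, 9, 13, 14] -> counters=[3,3,4,2,3,1,3,2,0,3,1,0,3,3,2,3,4]
Step 9: insert llo at [2, 4, 6, 12, 13] -> counters=[3,3,5,2,4,1,4,2,0,3,1,0,4,4,2,3,4]
Step 10: insert vb at [0, 1, 9, 13, 14] -> counters=[4,4,5,2,4,1,4,2,0,4,1,0,4,5,3,3,4]
Step 11: delete be at [4, 5, 9, 15, 16] -> counters=[4,4,5,2,3,0,4,2,0,3,1,0,4,5,3,2,3]
Step 12: insert d at [0, 2, 6, 12, 16] -> counters=[5,4,6,2,3,0,5,2,0,3,1,0,5,5,3,2,4]
Step 13: insert td at [0, 2, 9, 15, 16] -> counters=[6,4,7,2,3,0,5,2,0,4,1,0,5,5,3,3,5]
Step 14: insert abr at [3, 7, 10, 12, 13] -> counters=[6,4,7,3,3,0,5,3,0,4,2,0,6,6,3,3,5]
Step 15: insert abr at [3, 7, 10, 12, 13] -> counters=[6,4,7,4,3,0,5,4,0,4,3,0,7,7,3,3,5]
Step 16: insert abr at [3, 7, 10, 12, 13] -> counters=[6,4,7,5,3,0,5,5,0,4,4,0,8,8,3,3,5]
Final counters=[6,4,7,5,3,0,5,5,0,4,4,0,8,8,3,3,5] -> 14 nonzero

Answer: 14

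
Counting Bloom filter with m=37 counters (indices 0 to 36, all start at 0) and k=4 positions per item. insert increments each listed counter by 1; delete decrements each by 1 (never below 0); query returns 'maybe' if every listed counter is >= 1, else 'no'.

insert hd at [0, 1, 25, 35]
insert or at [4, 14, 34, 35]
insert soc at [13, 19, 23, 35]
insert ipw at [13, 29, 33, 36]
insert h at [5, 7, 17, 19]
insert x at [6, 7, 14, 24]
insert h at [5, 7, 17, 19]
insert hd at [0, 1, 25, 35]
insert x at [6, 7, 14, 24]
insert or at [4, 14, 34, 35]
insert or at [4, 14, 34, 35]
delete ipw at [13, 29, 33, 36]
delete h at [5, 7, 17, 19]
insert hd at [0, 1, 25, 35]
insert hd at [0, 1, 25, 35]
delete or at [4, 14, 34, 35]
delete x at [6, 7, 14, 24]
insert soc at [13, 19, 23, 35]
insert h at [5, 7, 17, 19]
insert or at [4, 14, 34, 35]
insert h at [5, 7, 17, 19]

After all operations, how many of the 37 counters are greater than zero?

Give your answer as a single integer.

Answer: 15

Derivation:
Step 1: insert hd at [0, 1, 25, 35] -> counters=[1,1,0,0,0,0,0,0,0,0,0,0,0,0,0,0,0,0,0,0,0,0,0,0,0,1,0,0,0,0,0,0,0,0,0,1,0]
Step 2: insert or at [4, 14, 34, 35] -> counters=[1,1,0,0,1,0,0,0,0,0,0,0,0,0,1,0,0,0,0,0,0,0,0,0,0,1,0,0,0,0,0,0,0,0,1,2,0]
Step 3: insert soc at [13, 19, 23, 35] -> counters=[1,1,0,0,1,0,0,0,0,0,0,0,0,1,1,0,0,0,0,1,0,0,0,1,0,1,0,0,0,0,0,0,0,0,1,3,0]
Step 4: insert ipw at [13, 29, 33, 36] -> counters=[1,1,0,0,1,0,0,0,0,0,0,0,0,2,1,0,0,0,0,1,0,0,0,1,0,1,0,0,0,1,0,0,0,1,1,3,1]
Step 5: insert h at [5, 7, 17, 19] -> counters=[1,1,0,0,1,1,0,1,0,0,0,0,0,2,1,0,0,1,0,2,0,0,0,1,0,1,0,0,0,1,0,0,0,1,1,3,1]
Step 6: insert x at [6, 7, 14, 24] -> counters=[1,1,0,0,1,1,1,2,0,0,0,0,0,2,2,0,0,1,0,2,0,0,0,1,1,1,0,0,0,1,0,0,0,1,1,3,1]
Step 7: insert h at [5, 7, 17, 19] -> counters=[1,1,0,0,1,2,1,3,0,0,0,0,0,2,2,0,0,2,0,3,0,0,0,1,1,1,0,0,0,1,0,0,0,1,1,3,1]
Step 8: insert hd at [0, 1, 25, 35] -> counters=[2,2,0,0,1,2,1,3,0,0,0,0,0,2,2,0,0,2,0,3,0,0,0,1,1,2,0,0,0,1,0,0,0,1,1,4,1]
Step 9: insert x at [6, 7, 14, 24] -> counters=[2,2,0,0,1,2,2,4,0,0,0,0,0,2,3,0,0,2,0,3,0,0,0,1,2,2,0,0,0,1,0,0,0,1,1,4,1]
Step 10: insert or at [4, 14, 34, 35] -> counters=[2,2,0,0,2,2,2,4,0,0,0,0,0,2,4,0,0,2,0,3,0,0,0,1,2,2,0,0,0,1,0,0,0,1,2,5,1]
Step 11: insert or at [4, 14, 34, 35] -> counters=[2,2,0,0,3,2,2,4,0,0,0,0,0,2,5,0,0,2,0,3,0,0,0,1,2,2,0,0,0,1,0,0,0,1,3,6,1]
Step 12: delete ipw at [13, 29, 33, 36] -> counters=[2,2,0,0,3,2,2,4,0,0,0,0,0,1,5,0,0,2,0,3,0,0,0,1,2,2,0,0,0,0,0,0,0,0,3,6,0]
Step 13: delete h at [5, 7, 17, 19] -> counters=[2,2,0,0,3,1,2,3,0,0,0,0,0,1,5,0,0,1,0,2,0,0,0,1,2,2,0,0,0,0,0,0,0,0,3,6,0]
Step 14: insert hd at [0, 1, 25, 35] -> counters=[3,3,0,0,3,1,2,3,0,0,0,0,0,1,5,0,0,1,0,2,0,0,0,1,2,3,0,0,0,0,0,0,0,0,3,7,0]
Step 15: insert hd at [0, 1, 25, 35] -> counters=[4,4,0,0,3,1,2,3,0,0,0,0,0,1,5,0,0,1,0,2,0,0,0,1,2,4,0,0,0,0,0,0,0,0,3,8,0]
Step 16: delete or at [4, 14, 34, 35] -> counters=[4,4,0,0,2,1,2,3,0,0,0,0,0,1,4,0,0,1,0,2,0,0,0,1,2,4,0,0,0,0,0,0,0,0,2,7,0]
Step 17: delete x at [6, 7, 14, 24] -> counters=[4,4,0,0,2,1,1,2,0,0,0,0,0,1,3,0,0,1,0,2,0,0,0,1,1,4,0,0,0,0,0,0,0,0,2,7,0]
Step 18: insert soc at [13, 19, 23, 35] -> counters=[4,4,0,0,2,1,1,2,0,0,0,0,0,2,3,0,0,1,0,3,0,0,0,2,1,4,0,0,0,0,0,0,0,0,2,8,0]
Step 19: insert h at [5, 7, 17, 19] -> counters=[4,4,0,0,2,2,1,3,0,0,0,0,0,2,3,0,0,2,0,4,0,0,0,2,1,4,0,0,0,0,0,0,0,0,2,8,0]
Step 20: insert or at [4, 14, 34, 35] -> counters=[4,4,0,0,3,2,1,3,0,0,0,0,0,2,4,0,0,2,0,4,0,0,0,2,1,4,0,0,0,0,0,0,0,0,3,9,0]
Step 21: insert h at [5, 7, 17, 19] -> counters=[4,4,0,0,3,3,1,4,0,0,0,0,0,2,4,0,0,3,0,5,0,0,0,2,1,4,0,0,0,0,0,0,0,0,3,9,0]
Final counters=[4,4,0,0,3,3,1,4,0,0,0,0,0,2,4,0,0,3,0,5,0,0,0,2,1,4,0,0,0,0,0,0,0,0,3,9,0] -> 15 nonzero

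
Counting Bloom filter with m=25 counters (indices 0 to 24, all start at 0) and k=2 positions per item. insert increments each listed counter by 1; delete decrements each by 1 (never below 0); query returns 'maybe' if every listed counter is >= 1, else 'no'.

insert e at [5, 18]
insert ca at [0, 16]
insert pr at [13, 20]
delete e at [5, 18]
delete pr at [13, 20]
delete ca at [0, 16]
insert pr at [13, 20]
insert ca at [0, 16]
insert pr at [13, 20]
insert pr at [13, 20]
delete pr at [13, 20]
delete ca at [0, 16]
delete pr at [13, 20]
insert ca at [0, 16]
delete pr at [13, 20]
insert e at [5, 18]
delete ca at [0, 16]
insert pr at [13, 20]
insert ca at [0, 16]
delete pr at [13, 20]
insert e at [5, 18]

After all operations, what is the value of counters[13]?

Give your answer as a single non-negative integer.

Step 1: insert e at [5, 18] -> counters=[0,0,0,0,0,1,0,0,0,0,0,0,0,0,0,0,0,0,1,0,0,0,0,0,0]
Step 2: insert ca at [0, 16] -> counters=[1,0,0,0,0,1,0,0,0,0,0,0,0,0,0,0,1,0,1,0,0,0,0,0,0]
Step 3: insert pr at [13, 20] -> counters=[1,0,0,0,0,1,0,0,0,0,0,0,0,1,0,0,1,0,1,0,1,0,0,0,0]
Step 4: delete e at [5, 18] -> counters=[1,0,0,0,0,0,0,0,0,0,0,0,0,1,0,0,1,0,0,0,1,0,0,0,0]
Step 5: delete pr at [13, 20] -> counters=[1,0,0,0,0,0,0,0,0,0,0,0,0,0,0,0,1,0,0,0,0,0,0,0,0]
Step 6: delete ca at [0, 16] -> counters=[0,0,0,0,0,0,0,0,0,0,0,0,0,0,0,0,0,0,0,0,0,0,0,0,0]
Step 7: insert pr at [13, 20] -> counters=[0,0,0,0,0,0,0,0,0,0,0,0,0,1,0,0,0,0,0,0,1,0,0,0,0]
Step 8: insert ca at [0, 16] -> counters=[1,0,0,0,0,0,0,0,0,0,0,0,0,1,0,0,1,0,0,0,1,0,0,0,0]
Step 9: insert pr at [13, 20] -> counters=[1,0,0,0,0,0,0,0,0,0,0,0,0,2,0,0,1,0,0,0,2,0,0,0,0]
Step 10: insert pr at [13, 20] -> counters=[1,0,0,0,0,0,0,0,0,0,0,0,0,3,0,0,1,0,0,0,3,0,0,0,0]
Step 11: delete pr at [13, 20] -> counters=[1,0,0,0,0,0,0,0,0,0,0,0,0,2,0,0,1,0,0,0,2,0,0,0,0]
Step 12: delete ca at [0, 16] -> counters=[0,0,0,0,0,0,0,0,0,0,0,0,0,2,0,0,0,0,0,0,2,0,0,0,0]
Step 13: delete pr at [13, 20] -> counters=[0,0,0,0,0,0,0,0,0,0,0,0,0,1,0,0,0,0,0,0,1,0,0,0,0]
Step 14: insert ca at [0, 16] -> counters=[1,0,0,0,0,0,0,0,0,0,0,0,0,1,0,0,1,0,0,0,1,0,0,0,0]
Step 15: delete pr at [13, 20] -> counters=[1,0,0,0,0,0,0,0,0,0,0,0,0,0,0,0,1,0,0,0,0,0,0,0,0]
Step 16: insert e at [5, 18] -> counters=[1,0,0,0,0,1,0,0,0,0,0,0,0,0,0,0,1,0,1,0,0,0,0,0,0]
Step 17: delete ca at [0, 16] -> counters=[0,0,0,0,0,1,0,0,0,0,0,0,0,0,0,0,0,0,1,0,0,0,0,0,0]
Step 18: insert pr at [13, 20] -> counters=[0,0,0,0,0,1,0,0,0,0,0,0,0,1,0,0,0,0,1,0,1,0,0,0,0]
Step 19: insert ca at [0, 16] -> counters=[1,0,0,0,0,1,0,0,0,0,0,0,0,1,0,0,1,0,1,0,1,0,0,0,0]
Step 20: delete pr at [13, 20] -> counters=[1,0,0,0,0,1,0,0,0,0,0,0,0,0,0,0,1,0,1,0,0,0,0,0,0]
Step 21: insert e at [5, 18] -> counters=[1,0,0,0,0,2,0,0,0,0,0,0,0,0,0,0,1,0,2,0,0,0,0,0,0]
Final counters=[1,0,0,0,0,2,0,0,0,0,0,0,0,0,0,0,1,0,2,0,0,0,0,0,0] -> counters[13]=0

Answer: 0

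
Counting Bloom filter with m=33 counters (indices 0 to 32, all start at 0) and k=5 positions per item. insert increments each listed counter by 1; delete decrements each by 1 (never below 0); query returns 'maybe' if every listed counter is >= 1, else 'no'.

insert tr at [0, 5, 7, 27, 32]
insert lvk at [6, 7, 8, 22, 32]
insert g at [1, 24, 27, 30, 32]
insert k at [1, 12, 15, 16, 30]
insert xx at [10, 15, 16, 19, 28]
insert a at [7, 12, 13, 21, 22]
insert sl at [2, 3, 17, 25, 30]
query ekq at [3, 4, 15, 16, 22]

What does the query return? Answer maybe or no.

Step 1: insert tr at [0, 5, 7, 27, 32] -> counters=[1,0,0,0,0,1,0,1,0,0,0,0,0,0,0,0,0,0,0,0,0,0,0,0,0,0,0,1,0,0,0,0,1]
Step 2: insert lvk at [6, 7, 8, 22, 32] -> counters=[1,0,0,0,0,1,1,2,1,0,0,0,0,0,0,0,0,0,0,0,0,0,1,0,0,0,0,1,0,0,0,0,2]
Step 3: insert g at [1, 24, 27, 30, 32] -> counters=[1,1,0,0,0,1,1,2,1,0,0,0,0,0,0,0,0,0,0,0,0,0,1,0,1,0,0,2,0,0,1,0,3]
Step 4: insert k at [1, 12, 15, 16, 30] -> counters=[1,2,0,0,0,1,1,2,1,0,0,0,1,0,0,1,1,0,0,0,0,0,1,0,1,0,0,2,0,0,2,0,3]
Step 5: insert xx at [10, 15, 16, 19, 28] -> counters=[1,2,0,0,0,1,1,2,1,0,1,0,1,0,0,2,2,0,0,1,0,0,1,0,1,0,0,2,1,0,2,0,3]
Step 6: insert a at [7, 12, 13, 21, 22] -> counters=[1,2,0,0,0,1,1,3,1,0,1,0,2,1,0,2,2,0,0,1,0,1,2,0,1,0,0,2,1,0,2,0,3]
Step 7: insert sl at [2, 3, 17, 25, 30] -> counters=[1,2,1,1,0,1,1,3,1,0,1,0,2,1,0,2,2,1,0,1,0,1,2,0,1,1,0,2,1,0,3,0,3]
Query ekq: check counters[3]=1 counters[4]=0 counters[15]=2 counters[16]=2 counters[22]=2 -> no

Answer: no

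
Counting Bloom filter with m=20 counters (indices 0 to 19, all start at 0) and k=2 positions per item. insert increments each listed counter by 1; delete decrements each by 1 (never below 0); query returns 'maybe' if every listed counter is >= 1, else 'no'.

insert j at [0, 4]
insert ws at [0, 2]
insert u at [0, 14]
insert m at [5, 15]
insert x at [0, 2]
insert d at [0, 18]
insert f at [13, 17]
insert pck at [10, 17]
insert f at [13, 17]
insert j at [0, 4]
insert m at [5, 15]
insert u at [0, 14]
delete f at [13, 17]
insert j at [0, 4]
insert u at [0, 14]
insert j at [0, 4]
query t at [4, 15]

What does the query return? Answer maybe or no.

Answer: maybe

Derivation:
Step 1: insert j at [0, 4] -> counters=[1,0,0,0,1,0,0,0,0,0,0,0,0,0,0,0,0,0,0,0]
Step 2: insert ws at [0, 2] -> counters=[2,0,1,0,1,0,0,0,0,0,0,0,0,0,0,0,0,0,0,0]
Step 3: insert u at [0, 14] -> counters=[3,0,1,0,1,0,0,0,0,0,0,0,0,0,1,0,0,0,0,0]
Step 4: insert m at [5, 15] -> counters=[3,0,1,0,1,1,0,0,0,0,0,0,0,0,1,1,0,0,0,0]
Step 5: insert x at [0, 2] -> counters=[4,0,2,0,1,1,0,0,0,0,0,0,0,0,1,1,0,0,0,0]
Step 6: insert d at [0, 18] -> counters=[5,0,2,0,1,1,0,0,0,0,0,0,0,0,1,1,0,0,1,0]
Step 7: insert f at [13, 17] -> counters=[5,0,2,0,1,1,0,0,0,0,0,0,0,1,1,1,0,1,1,0]
Step 8: insert pck at [10, 17] -> counters=[5,0,2,0,1,1,0,0,0,0,1,0,0,1,1,1,0,2,1,0]
Step 9: insert f at [13, 17] -> counters=[5,0,2,0,1,1,0,0,0,0,1,0,0,2,1,1,0,3,1,0]
Step 10: insert j at [0, 4] -> counters=[6,0,2,0,2,1,0,0,0,0,1,0,0,2,1,1,0,3,1,0]
Step 11: insert m at [5, 15] -> counters=[6,0,2,0,2,2,0,0,0,0,1,0,0,2,1,2,0,3,1,0]
Step 12: insert u at [0, 14] -> counters=[7,0,2,0,2,2,0,0,0,0,1,0,0,2,2,2,0,3,1,0]
Step 13: delete f at [13, 17] -> counters=[7,0,2,0,2,2,0,0,0,0,1,0,0,1,2,2,0,2,1,0]
Step 14: insert j at [0, 4] -> counters=[8,0,2,0,3,2,0,0,0,0,1,0,0,1,2,2,0,2,1,0]
Step 15: insert u at [0, 14] -> counters=[9,0,2,0,3,2,0,0,0,0,1,0,0,1,3,2,0,2,1,0]
Step 16: insert j at [0, 4] -> counters=[10,0,2,0,4,2,0,0,0,0,1,0,0,1,3,2,0,2,1,0]
Query t: check counters[4]=4 counters[15]=2 -> maybe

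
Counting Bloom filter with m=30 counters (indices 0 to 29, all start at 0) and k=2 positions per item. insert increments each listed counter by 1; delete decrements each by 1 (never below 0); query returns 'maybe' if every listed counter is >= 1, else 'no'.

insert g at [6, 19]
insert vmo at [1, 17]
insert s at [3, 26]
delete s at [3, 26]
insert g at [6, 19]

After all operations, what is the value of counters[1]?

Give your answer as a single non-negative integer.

Step 1: insert g at [6, 19] -> counters=[0,0,0,0,0,0,1,0,0,0,0,0,0,0,0,0,0,0,0,1,0,0,0,0,0,0,0,0,0,0]
Step 2: insert vmo at [1, 17] -> counters=[0,1,0,0,0,0,1,0,0,0,0,0,0,0,0,0,0,1,0,1,0,0,0,0,0,0,0,0,0,0]
Step 3: insert s at [3, 26] -> counters=[0,1,0,1,0,0,1,0,0,0,0,0,0,0,0,0,0,1,0,1,0,0,0,0,0,0,1,0,0,0]
Step 4: delete s at [3, 26] -> counters=[0,1,0,0,0,0,1,0,0,0,0,0,0,0,0,0,0,1,0,1,0,0,0,0,0,0,0,0,0,0]
Step 5: insert g at [6, 19] -> counters=[0,1,0,0,0,0,2,0,0,0,0,0,0,0,0,0,0,1,0,2,0,0,0,0,0,0,0,0,0,0]
Final counters=[0,1,0,0,0,0,2,0,0,0,0,0,0,0,0,0,0,1,0,2,0,0,0,0,0,0,0,0,0,0] -> counters[1]=1

Answer: 1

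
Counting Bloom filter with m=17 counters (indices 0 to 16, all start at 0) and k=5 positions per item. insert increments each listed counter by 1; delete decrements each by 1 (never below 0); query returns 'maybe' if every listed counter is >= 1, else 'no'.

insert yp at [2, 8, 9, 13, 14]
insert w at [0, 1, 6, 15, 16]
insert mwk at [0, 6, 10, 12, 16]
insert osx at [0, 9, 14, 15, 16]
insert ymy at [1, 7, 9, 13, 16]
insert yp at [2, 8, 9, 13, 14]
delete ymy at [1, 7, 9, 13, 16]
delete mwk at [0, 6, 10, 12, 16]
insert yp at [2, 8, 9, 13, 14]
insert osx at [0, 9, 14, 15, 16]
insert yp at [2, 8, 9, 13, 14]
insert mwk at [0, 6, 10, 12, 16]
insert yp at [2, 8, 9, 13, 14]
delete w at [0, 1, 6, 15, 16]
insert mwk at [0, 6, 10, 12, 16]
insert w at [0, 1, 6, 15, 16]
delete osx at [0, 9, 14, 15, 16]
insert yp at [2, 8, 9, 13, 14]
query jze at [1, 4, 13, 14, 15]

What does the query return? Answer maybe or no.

Step 1: insert yp at [2, 8, 9, 13, 14] -> counters=[0,0,1,0,0,0,0,0,1,1,0,0,0,1,1,0,0]
Step 2: insert w at [0, 1, 6, 15, 16] -> counters=[1,1,1,0,0,0,1,0,1,1,0,0,0,1,1,1,1]
Step 3: insert mwk at [0, 6, 10, 12, 16] -> counters=[2,1,1,0,0,0,2,0,1,1,1,0,1,1,1,1,2]
Step 4: insert osx at [0, 9, 14, 15, 16] -> counters=[3,1,1,0,0,0,2,0,1,2,1,0,1,1,2,2,3]
Step 5: insert ymy at [1, 7, 9, 13, 16] -> counters=[3,2,1,0,0,0,2,1,1,3,1,0,1,2,2,2,4]
Step 6: insert yp at [2, 8, 9, 13, 14] -> counters=[3,2,2,0,0,0,2,1,2,4,1,0,1,3,3,2,4]
Step 7: delete ymy at [1, 7, 9, 13, 16] -> counters=[3,1,2,0,0,0,2,0,2,3,1,0,1,2,3,2,3]
Step 8: delete mwk at [0, 6, 10, 12, 16] -> counters=[2,1,2,0,0,0,1,0,2,3,0,0,0,2,3,2,2]
Step 9: insert yp at [2, 8, 9, 13, 14] -> counters=[2,1,3,0,0,0,1,0,3,4,0,0,0,3,4,2,2]
Step 10: insert osx at [0, 9, 14, 15, 16] -> counters=[3,1,3,0,0,0,1,0,3,5,0,0,0,3,5,3,3]
Step 11: insert yp at [2, 8, 9, 13, 14] -> counters=[3,1,4,0,0,0,1,0,4,6,0,0,0,4,6,3,3]
Step 12: insert mwk at [0, 6, 10, 12, 16] -> counters=[4,1,4,0,0,0,2,0,4,6,1,0,1,4,6,3,4]
Step 13: insert yp at [2, 8, 9, 13, 14] -> counters=[4,1,5,0,0,0,2,0,5,7,1,0,1,5,7,3,4]
Step 14: delete w at [0, 1, 6, 15, 16] -> counters=[3,0,5,0,0,0,1,0,5,7,1,0,1,5,7,2,3]
Step 15: insert mwk at [0, 6, 10, 12, 16] -> counters=[4,0,5,0,0,0,2,0,5,7,2,0,2,5,7,2,4]
Step 16: insert w at [0, 1, 6, 15, 16] -> counters=[5,1,5,0,0,0,3,0,5,7,2,0,2,5,7,3,5]
Step 17: delete osx at [0, 9, 14, 15, 16] -> counters=[4,1,5,0,0,0,3,0,5,6,2,0,2,5,6,2,4]
Step 18: insert yp at [2, 8, 9, 13, 14] -> counters=[4,1,6,0,0,0,3,0,6,7,2,0,2,6,7,2,4]
Query jze: check counters[1]=1 counters[4]=0 counters[13]=6 counters[14]=7 counters[15]=2 -> no

Answer: no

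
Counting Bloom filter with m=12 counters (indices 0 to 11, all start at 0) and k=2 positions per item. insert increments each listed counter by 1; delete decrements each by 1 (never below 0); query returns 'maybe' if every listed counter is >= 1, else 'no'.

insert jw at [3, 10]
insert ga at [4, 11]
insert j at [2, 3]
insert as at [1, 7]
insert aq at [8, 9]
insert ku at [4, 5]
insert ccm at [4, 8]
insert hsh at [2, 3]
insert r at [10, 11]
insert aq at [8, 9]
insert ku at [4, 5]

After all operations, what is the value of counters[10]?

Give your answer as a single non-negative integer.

Step 1: insert jw at [3, 10] -> counters=[0,0,0,1,0,0,0,0,0,0,1,0]
Step 2: insert ga at [4, 11] -> counters=[0,0,0,1,1,0,0,0,0,0,1,1]
Step 3: insert j at [2, 3] -> counters=[0,0,1,2,1,0,0,0,0,0,1,1]
Step 4: insert as at [1, 7] -> counters=[0,1,1,2,1,0,0,1,0,0,1,1]
Step 5: insert aq at [8, 9] -> counters=[0,1,1,2,1,0,0,1,1,1,1,1]
Step 6: insert ku at [4, 5] -> counters=[0,1,1,2,2,1,0,1,1,1,1,1]
Step 7: insert ccm at [4, 8] -> counters=[0,1,1,2,3,1,0,1,2,1,1,1]
Step 8: insert hsh at [2, 3] -> counters=[0,1,2,3,3,1,0,1,2,1,1,1]
Step 9: insert r at [10, 11] -> counters=[0,1,2,3,3,1,0,1,2,1,2,2]
Step 10: insert aq at [8, 9] -> counters=[0,1,2,3,3,1,0,1,3,2,2,2]
Step 11: insert ku at [4, 5] -> counters=[0,1,2,3,4,2,0,1,3,2,2,2]
Final counters=[0,1,2,3,4,2,0,1,3,2,2,2] -> counters[10]=2

Answer: 2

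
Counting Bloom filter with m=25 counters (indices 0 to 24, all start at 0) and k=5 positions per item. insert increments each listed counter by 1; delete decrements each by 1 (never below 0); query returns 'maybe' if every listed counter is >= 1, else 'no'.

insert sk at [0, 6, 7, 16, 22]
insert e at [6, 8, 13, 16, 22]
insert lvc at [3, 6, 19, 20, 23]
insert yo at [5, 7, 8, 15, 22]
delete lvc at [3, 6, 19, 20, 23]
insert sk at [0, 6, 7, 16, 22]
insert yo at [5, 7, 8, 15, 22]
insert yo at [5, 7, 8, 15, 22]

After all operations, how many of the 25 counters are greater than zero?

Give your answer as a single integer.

Step 1: insert sk at [0, 6, 7, 16, 22] -> counters=[1,0,0,0,0,0,1,1,0,0,0,0,0,0,0,0,1,0,0,0,0,0,1,0,0]
Step 2: insert e at [6, 8, 13, 16, 22] -> counters=[1,0,0,0,0,0,2,1,1,0,0,0,0,1,0,0,2,0,0,0,0,0,2,0,0]
Step 3: insert lvc at [3, 6, 19, 20, 23] -> counters=[1,0,0,1,0,0,3,1,1,0,0,0,0,1,0,0,2,0,0,1,1,0,2,1,0]
Step 4: insert yo at [5, 7, 8, 15, 22] -> counters=[1,0,0,1,0,1,3,2,2,0,0,0,0,1,0,1,2,0,0,1,1,0,3,1,0]
Step 5: delete lvc at [3, 6, 19, 20, 23] -> counters=[1,0,0,0,0,1,2,2,2,0,0,0,0,1,0,1,2,0,0,0,0,0,3,0,0]
Step 6: insert sk at [0, 6, 7, 16, 22] -> counters=[2,0,0,0,0,1,3,3,2,0,0,0,0,1,0,1,3,0,0,0,0,0,4,0,0]
Step 7: insert yo at [5, 7, 8, 15, 22] -> counters=[2,0,0,0,0,2,3,4,3,0,0,0,0,1,0,2,3,0,0,0,0,0,5,0,0]
Step 8: insert yo at [5, 7, 8, 15, 22] -> counters=[2,0,0,0,0,3,3,5,4,0,0,0,0,1,0,3,3,0,0,0,0,0,6,0,0]
Final counters=[2,0,0,0,0,3,3,5,4,0,0,0,0,1,0,3,3,0,0,0,0,0,6,0,0] -> 9 nonzero

Answer: 9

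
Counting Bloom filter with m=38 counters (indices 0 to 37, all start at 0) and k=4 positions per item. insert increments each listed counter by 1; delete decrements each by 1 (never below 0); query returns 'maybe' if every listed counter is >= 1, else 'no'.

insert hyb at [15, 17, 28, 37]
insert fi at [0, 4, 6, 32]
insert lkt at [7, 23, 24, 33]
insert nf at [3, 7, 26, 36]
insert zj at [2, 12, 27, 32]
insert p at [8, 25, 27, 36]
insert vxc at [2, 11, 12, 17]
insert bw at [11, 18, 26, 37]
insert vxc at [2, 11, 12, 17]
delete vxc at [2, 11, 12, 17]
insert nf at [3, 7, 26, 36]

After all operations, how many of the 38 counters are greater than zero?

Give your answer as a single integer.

Answer: 22

Derivation:
Step 1: insert hyb at [15, 17, 28, 37] -> counters=[0,0,0,0,0,0,0,0,0,0,0,0,0,0,0,1,0,1,0,0,0,0,0,0,0,0,0,0,1,0,0,0,0,0,0,0,0,1]
Step 2: insert fi at [0, 4, 6, 32] -> counters=[1,0,0,0,1,0,1,0,0,0,0,0,0,0,0,1,0,1,0,0,0,0,0,0,0,0,0,0,1,0,0,0,1,0,0,0,0,1]
Step 3: insert lkt at [7, 23, 24, 33] -> counters=[1,0,0,0,1,0,1,1,0,0,0,0,0,0,0,1,0,1,0,0,0,0,0,1,1,0,0,0,1,0,0,0,1,1,0,0,0,1]
Step 4: insert nf at [3, 7, 26, 36] -> counters=[1,0,0,1,1,0,1,2,0,0,0,0,0,0,0,1,0,1,0,0,0,0,0,1,1,0,1,0,1,0,0,0,1,1,0,0,1,1]
Step 5: insert zj at [2, 12, 27, 32] -> counters=[1,0,1,1,1,0,1,2,0,0,0,0,1,0,0,1,0,1,0,0,0,0,0,1,1,0,1,1,1,0,0,0,2,1,0,0,1,1]
Step 6: insert p at [8, 25, 27, 36] -> counters=[1,0,1,1,1,0,1,2,1,0,0,0,1,0,0,1,0,1,0,0,0,0,0,1,1,1,1,2,1,0,0,0,2,1,0,0,2,1]
Step 7: insert vxc at [2, 11, 12, 17] -> counters=[1,0,2,1,1,0,1,2,1,0,0,1,2,0,0,1,0,2,0,0,0,0,0,1,1,1,1,2,1,0,0,0,2,1,0,0,2,1]
Step 8: insert bw at [11, 18, 26, 37] -> counters=[1,0,2,1,1,0,1,2,1,0,0,2,2,0,0,1,0,2,1,0,0,0,0,1,1,1,2,2,1,0,0,0,2,1,0,0,2,2]
Step 9: insert vxc at [2, 11, 12, 17] -> counters=[1,0,3,1,1,0,1,2,1,0,0,3,3,0,0,1,0,3,1,0,0,0,0,1,1,1,2,2,1,0,0,0,2,1,0,0,2,2]
Step 10: delete vxc at [2, 11, 12, 17] -> counters=[1,0,2,1,1,0,1,2,1,0,0,2,2,0,0,1,0,2,1,0,0,0,0,1,1,1,2,2,1,0,0,0,2,1,0,0,2,2]
Step 11: insert nf at [3, 7, 26, 36] -> counters=[1,0,2,2,1,0,1,3,1,0,0,2,2,0,0,1,0,2,1,0,0,0,0,1,1,1,3,2,1,0,0,0,2,1,0,0,3,2]
Final counters=[1,0,2,2,1,0,1,3,1,0,0,2,2,0,0,1,0,2,1,0,0,0,0,1,1,1,3,2,1,0,0,0,2,1,0,0,3,2] -> 22 nonzero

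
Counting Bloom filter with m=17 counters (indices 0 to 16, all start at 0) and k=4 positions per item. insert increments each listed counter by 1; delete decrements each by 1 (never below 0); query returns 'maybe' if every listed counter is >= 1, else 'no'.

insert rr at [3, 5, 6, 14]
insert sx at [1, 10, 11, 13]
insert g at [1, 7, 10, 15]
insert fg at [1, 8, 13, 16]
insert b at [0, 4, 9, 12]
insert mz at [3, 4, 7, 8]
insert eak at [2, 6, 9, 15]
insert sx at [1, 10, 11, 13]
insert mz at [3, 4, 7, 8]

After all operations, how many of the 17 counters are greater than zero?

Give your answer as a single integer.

Answer: 17

Derivation:
Step 1: insert rr at [3, 5, 6, 14] -> counters=[0,0,0,1,0,1,1,0,0,0,0,0,0,0,1,0,0]
Step 2: insert sx at [1, 10, 11, 13] -> counters=[0,1,0,1,0,1,1,0,0,0,1,1,0,1,1,0,0]
Step 3: insert g at [1, 7, 10, 15] -> counters=[0,2,0,1,0,1,1,1,0,0,2,1,0,1,1,1,0]
Step 4: insert fg at [1, 8, 13, 16] -> counters=[0,3,0,1,0,1,1,1,1,0,2,1,0,2,1,1,1]
Step 5: insert b at [0, 4, 9, 12] -> counters=[1,3,0,1,1,1,1,1,1,1,2,1,1,2,1,1,1]
Step 6: insert mz at [3, 4, 7, 8] -> counters=[1,3,0,2,2,1,1,2,2,1,2,1,1,2,1,1,1]
Step 7: insert eak at [2, 6, 9, 15] -> counters=[1,3,1,2,2,1,2,2,2,2,2,1,1,2,1,2,1]
Step 8: insert sx at [1, 10, 11, 13] -> counters=[1,4,1,2,2,1,2,2,2,2,3,2,1,3,1,2,1]
Step 9: insert mz at [3, 4, 7, 8] -> counters=[1,4,1,3,3,1,2,3,3,2,3,2,1,3,1,2,1]
Final counters=[1,4,1,3,3,1,2,3,3,2,3,2,1,3,1,2,1] -> 17 nonzero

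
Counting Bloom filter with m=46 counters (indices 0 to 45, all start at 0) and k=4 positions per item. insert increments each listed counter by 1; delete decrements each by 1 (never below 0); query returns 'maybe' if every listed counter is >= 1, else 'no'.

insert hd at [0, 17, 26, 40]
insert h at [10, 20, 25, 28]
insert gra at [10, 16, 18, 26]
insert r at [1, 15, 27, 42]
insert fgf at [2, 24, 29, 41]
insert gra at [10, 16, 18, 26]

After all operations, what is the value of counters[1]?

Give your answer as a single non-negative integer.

Answer: 1

Derivation:
Step 1: insert hd at [0, 17, 26, 40] -> counters=[1,0,0,0,0,0,0,0,0,0,0,0,0,0,0,0,0,1,0,0,0,0,0,0,0,0,1,0,0,0,0,0,0,0,0,0,0,0,0,0,1,0,0,0,0,0]
Step 2: insert h at [10, 20, 25, 28] -> counters=[1,0,0,0,0,0,0,0,0,0,1,0,0,0,0,0,0,1,0,0,1,0,0,0,0,1,1,0,1,0,0,0,0,0,0,0,0,0,0,0,1,0,0,0,0,0]
Step 3: insert gra at [10, 16, 18, 26] -> counters=[1,0,0,0,0,0,0,0,0,0,2,0,0,0,0,0,1,1,1,0,1,0,0,0,0,1,2,0,1,0,0,0,0,0,0,0,0,0,0,0,1,0,0,0,0,0]
Step 4: insert r at [1, 15, 27, 42] -> counters=[1,1,0,0,0,0,0,0,0,0,2,0,0,0,0,1,1,1,1,0,1,0,0,0,0,1,2,1,1,0,0,0,0,0,0,0,0,0,0,0,1,0,1,0,0,0]
Step 5: insert fgf at [2, 24, 29, 41] -> counters=[1,1,1,0,0,0,0,0,0,0,2,0,0,0,0,1,1,1,1,0,1,0,0,0,1,1,2,1,1,1,0,0,0,0,0,0,0,0,0,0,1,1,1,0,0,0]
Step 6: insert gra at [10, 16, 18, 26] -> counters=[1,1,1,0,0,0,0,0,0,0,3,0,0,0,0,1,2,1,2,0,1,0,0,0,1,1,3,1,1,1,0,0,0,0,0,0,0,0,0,0,1,1,1,0,0,0]
Final counters=[1,1,1,0,0,0,0,0,0,0,3,0,0,0,0,1,2,1,2,0,1,0,0,0,1,1,3,1,1,1,0,0,0,0,0,0,0,0,0,0,1,1,1,0,0,0] -> counters[1]=1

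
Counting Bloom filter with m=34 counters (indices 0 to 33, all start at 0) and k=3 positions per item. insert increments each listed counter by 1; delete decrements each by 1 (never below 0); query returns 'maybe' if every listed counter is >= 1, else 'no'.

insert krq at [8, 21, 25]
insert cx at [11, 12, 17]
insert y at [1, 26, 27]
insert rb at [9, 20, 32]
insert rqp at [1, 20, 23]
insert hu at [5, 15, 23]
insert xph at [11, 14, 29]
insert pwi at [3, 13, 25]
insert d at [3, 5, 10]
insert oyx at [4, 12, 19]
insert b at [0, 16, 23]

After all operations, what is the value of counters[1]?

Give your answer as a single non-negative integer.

Answer: 2

Derivation:
Step 1: insert krq at [8, 21, 25] -> counters=[0,0,0,0,0,0,0,0,1,0,0,0,0,0,0,0,0,0,0,0,0,1,0,0,0,1,0,0,0,0,0,0,0,0]
Step 2: insert cx at [11, 12, 17] -> counters=[0,0,0,0,0,0,0,0,1,0,0,1,1,0,0,0,0,1,0,0,0,1,0,0,0,1,0,0,0,0,0,0,0,0]
Step 3: insert y at [1, 26, 27] -> counters=[0,1,0,0,0,0,0,0,1,0,0,1,1,0,0,0,0,1,0,0,0,1,0,0,0,1,1,1,0,0,0,0,0,0]
Step 4: insert rb at [9, 20, 32] -> counters=[0,1,0,0,0,0,0,0,1,1,0,1,1,0,0,0,0,1,0,0,1,1,0,0,0,1,1,1,0,0,0,0,1,0]
Step 5: insert rqp at [1, 20, 23] -> counters=[0,2,0,0,0,0,0,0,1,1,0,1,1,0,0,0,0,1,0,0,2,1,0,1,0,1,1,1,0,0,0,0,1,0]
Step 6: insert hu at [5, 15, 23] -> counters=[0,2,0,0,0,1,0,0,1,1,0,1,1,0,0,1,0,1,0,0,2,1,0,2,0,1,1,1,0,0,0,0,1,0]
Step 7: insert xph at [11, 14, 29] -> counters=[0,2,0,0,0,1,0,0,1,1,0,2,1,0,1,1,0,1,0,0,2,1,0,2,0,1,1,1,0,1,0,0,1,0]
Step 8: insert pwi at [3, 13, 25] -> counters=[0,2,0,1,0,1,0,0,1,1,0,2,1,1,1,1,0,1,0,0,2,1,0,2,0,2,1,1,0,1,0,0,1,0]
Step 9: insert d at [3, 5, 10] -> counters=[0,2,0,2,0,2,0,0,1,1,1,2,1,1,1,1,0,1,0,0,2,1,0,2,0,2,1,1,0,1,0,0,1,0]
Step 10: insert oyx at [4, 12, 19] -> counters=[0,2,0,2,1,2,0,0,1,1,1,2,2,1,1,1,0,1,0,1,2,1,0,2,0,2,1,1,0,1,0,0,1,0]
Step 11: insert b at [0, 16, 23] -> counters=[1,2,0,2,1,2,0,0,1,1,1,2,2,1,1,1,1,1,0,1,2,1,0,3,0,2,1,1,0,1,0,0,1,0]
Final counters=[1,2,0,2,1,2,0,0,1,1,1,2,2,1,1,1,1,1,0,1,2,1,0,3,0,2,1,1,0,1,0,0,1,0] -> counters[1]=2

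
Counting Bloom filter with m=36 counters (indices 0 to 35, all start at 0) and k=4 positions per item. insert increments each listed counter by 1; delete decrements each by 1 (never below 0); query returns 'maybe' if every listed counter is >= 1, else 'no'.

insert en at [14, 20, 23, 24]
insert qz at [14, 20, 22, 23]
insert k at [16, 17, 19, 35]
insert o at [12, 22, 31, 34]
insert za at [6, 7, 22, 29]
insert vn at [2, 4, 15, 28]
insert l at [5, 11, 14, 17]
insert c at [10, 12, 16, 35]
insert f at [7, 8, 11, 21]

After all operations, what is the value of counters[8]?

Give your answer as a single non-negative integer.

Answer: 1

Derivation:
Step 1: insert en at [14, 20, 23, 24] -> counters=[0,0,0,0,0,0,0,0,0,0,0,0,0,0,1,0,0,0,0,0,1,0,0,1,1,0,0,0,0,0,0,0,0,0,0,0]
Step 2: insert qz at [14, 20, 22, 23] -> counters=[0,0,0,0,0,0,0,0,0,0,0,0,0,0,2,0,0,0,0,0,2,0,1,2,1,0,0,0,0,0,0,0,0,0,0,0]
Step 3: insert k at [16, 17, 19, 35] -> counters=[0,0,0,0,0,0,0,0,0,0,0,0,0,0,2,0,1,1,0,1,2,0,1,2,1,0,0,0,0,0,0,0,0,0,0,1]
Step 4: insert o at [12, 22, 31, 34] -> counters=[0,0,0,0,0,0,0,0,0,0,0,0,1,0,2,0,1,1,0,1,2,0,2,2,1,0,0,0,0,0,0,1,0,0,1,1]
Step 5: insert za at [6, 7, 22, 29] -> counters=[0,0,0,0,0,0,1,1,0,0,0,0,1,0,2,0,1,1,0,1,2,0,3,2,1,0,0,0,0,1,0,1,0,0,1,1]
Step 6: insert vn at [2, 4, 15, 28] -> counters=[0,0,1,0,1,0,1,1,0,0,0,0,1,0,2,1,1,1,0,1,2,0,3,2,1,0,0,0,1,1,0,1,0,0,1,1]
Step 7: insert l at [5, 11, 14, 17] -> counters=[0,0,1,0,1,1,1,1,0,0,0,1,1,0,3,1,1,2,0,1,2,0,3,2,1,0,0,0,1,1,0,1,0,0,1,1]
Step 8: insert c at [10, 12, 16, 35] -> counters=[0,0,1,0,1,1,1,1,0,0,1,1,2,0,3,1,2,2,0,1,2,0,3,2,1,0,0,0,1,1,0,1,0,0,1,2]
Step 9: insert f at [7, 8, 11, 21] -> counters=[0,0,1,0,1,1,1,2,1,0,1,2,2,0,3,1,2,2,0,1,2,1,3,2,1,0,0,0,1,1,0,1,0,0,1,2]
Final counters=[0,0,1,0,1,1,1,2,1,0,1,2,2,0,3,1,2,2,0,1,2,1,3,2,1,0,0,0,1,1,0,1,0,0,1,2] -> counters[8]=1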